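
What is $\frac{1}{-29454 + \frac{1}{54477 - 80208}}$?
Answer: $- \frac{25731}{757880875} \approx -3.3951 \cdot 10^{-5}$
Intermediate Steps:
$\frac{1}{-29454 + \frac{1}{54477 - 80208}} = \frac{1}{-29454 + \frac{1}{-25731}} = \frac{1}{-29454 - \frac{1}{25731}} = \frac{1}{- \frac{757880875}{25731}} = - \frac{25731}{757880875}$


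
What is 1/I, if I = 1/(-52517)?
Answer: -52517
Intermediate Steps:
I = -1/52517 ≈ -1.9041e-5
1/I = 1/(-1/52517) = -52517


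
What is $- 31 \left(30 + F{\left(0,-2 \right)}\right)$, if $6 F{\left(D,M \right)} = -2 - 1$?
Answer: $- \frac{1829}{2} \approx -914.5$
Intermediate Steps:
$F{\left(D,M \right)} = - \frac{1}{2}$ ($F{\left(D,M \right)} = \frac{-2 - 1}{6} = \frac{1}{6} \left(-3\right) = - \frac{1}{2}$)
$- 31 \left(30 + F{\left(0,-2 \right)}\right) = - 31 \left(30 - \frac{1}{2}\right) = \left(-31\right) \frac{59}{2} = - \frac{1829}{2}$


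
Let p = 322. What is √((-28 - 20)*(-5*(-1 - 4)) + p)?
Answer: I*√878 ≈ 29.631*I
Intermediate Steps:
√((-28 - 20)*(-5*(-1 - 4)) + p) = √((-28 - 20)*(-5*(-1 - 4)) + 322) = √(-(-240)*(-5) + 322) = √(-48*25 + 322) = √(-1200 + 322) = √(-878) = I*√878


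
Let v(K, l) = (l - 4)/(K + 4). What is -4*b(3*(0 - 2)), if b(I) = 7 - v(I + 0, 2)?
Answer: -24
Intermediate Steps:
v(K, l) = (-4 + l)/(4 + K)
b(I) = 7 + 2/(4 + I) (b(I) = 7 - (-4 + 2)/(4 + (I + 0)) = 7 - (-2)/(4 + I) = 7 + 2/(4 + I))
-4*b(3*(0 - 2)) = -4*(30 + 7*(3*(0 - 2)))/(4 + 3*(0 - 2)) = -4*(30 + 7*(3*(-2)))/(4 + 3*(-2)) = -4*(30 + 7*(-6))/(4 - 6) = -4*(30 - 42)/(-2) = -(-2)*(-12) = -4*6 = -24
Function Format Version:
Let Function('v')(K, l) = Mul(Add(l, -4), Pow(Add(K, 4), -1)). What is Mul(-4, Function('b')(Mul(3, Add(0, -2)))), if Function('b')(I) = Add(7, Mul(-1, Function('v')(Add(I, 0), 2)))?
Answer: -24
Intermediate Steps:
Function('v')(K, l) = Mul(Pow(Add(4, K), -1), Add(-4, l)) (Function('v')(K, l) = Mul(Add(-4, l), Pow(Add(4, K), -1)) = Mul(Pow(Add(4, K), -1), Add(-4, l)))
Function('b')(I) = Add(7, Mul(2, Pow(Add(4, I), -1))) (Function('b')(I) = Add(7, Mul(-1, Mul(Pow(Add(4, Add(I, 0)), -1), Add(-4, 2)))) = Add(7, Mul(-1, Mul(Pow(Add(4, I), -1), -2))) = Add(7, Mul(-1, Mul(-2, Pow(Add(4, I), -1)))) = Add(7, Mul(2, Pow(Add(4, I), -1))))
Mul(-4, Function('b')(Mul(3, Add(0, -2)))) = Mul(-4, Mul(Pow(Add(4, Mul(3, Add(0, -2))), -1), Add(30, Mul(7, Mul(3, Add(0, -2)))))) = Mul(-4, Mul(Pow(Add(4, Mul(3, -2)), -1), Add(30, Mul(7, Mul(3, -2))))) = Mul(-4, Mul(Pow(Add(4, -6), -1), Add(30, Mul(7, -6)))) = Mul(-4, Mul(Pow(-2, -1), Add(30, -42))) = Mul(-4, Mul(Rational(-1, 2), -12)) = Mul(-4, 6) = -24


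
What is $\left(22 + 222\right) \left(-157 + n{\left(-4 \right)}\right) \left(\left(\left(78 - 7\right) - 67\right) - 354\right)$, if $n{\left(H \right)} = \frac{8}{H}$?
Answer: $13578600$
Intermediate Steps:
$\left(22 + 222\right) \left(-157 + n{\left(-4 \right)}\right) \left(\left(\left(78 - 7\right) - 67\right) - 354\right) = \left(22 + 222\right) \left(-157 + \frac{8}{-4}\right) \left(\left(\left(78 - 7\right) - 67\right) - 354\right) = 244 \left(-157 + 8 \left(- \frac{1}{4}\right)\right) \left(\left(71 - 67\right) - 354\right) = 244 \left(-157 - 2\right) \left(4 - 354\right) = 244 \left(-159\right) \left(-350\right) = \left(-38796\right) \left(-350\right) = 13578600$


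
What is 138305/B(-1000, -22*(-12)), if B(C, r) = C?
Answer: -27661/200 ≈ -138.30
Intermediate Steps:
138305/B(-1000, -22*(-12)) = 138305/(-1000) = 138305*(-1/1000) = -27661/200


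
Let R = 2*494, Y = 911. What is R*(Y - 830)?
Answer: 80028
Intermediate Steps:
R = 988
R*(Y - 830) = 988*(911 - 830) = 988*81 = 80028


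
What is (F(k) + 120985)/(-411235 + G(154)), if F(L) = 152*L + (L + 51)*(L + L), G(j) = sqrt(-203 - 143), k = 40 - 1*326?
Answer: -87154267255/169114225571 - 211933*I*sqrt(346)/169114225571 ≈ -0.51536 - 2.3311e-5*I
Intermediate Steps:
k = -286 (k = 40 - 326 = -286)
G(j) = I*sqrt(346) (G(j) = sqrt(-346) = I*sqrt(346))
F(L) = 152*L + 2*L*(51 + L) (F(L) = 152*L + (51 + L)*(2*L) = 152*L + 2*L*(51 + L))
(F(k) + 120985)/(-411235 + G(154)) = (2*(-286)*(127 - 286) + 120985)/(-411235 + I*sqrt(346)) = (2*(-286)*(-159) + 120985)/(-411235 + I*sqrt(346)) = (90948 + 120985)/(-411235 + I*sqrt(346)) = 211933/(-411235 + I*sqrt(346))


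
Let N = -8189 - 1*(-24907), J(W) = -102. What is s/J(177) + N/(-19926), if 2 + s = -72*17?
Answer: 1893670/169371 ≈ 11.181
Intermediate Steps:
s = -1226 (s = -2 - 72*17 = -2 - 1224 = -1226)
N = 16718 (N = -8189 + 24907 = 16718)
s/J(177) + N/(-19926) = -1226/(-102) + 16718/(-19926) = -1226*(-1/102) + 16718*(-1/19926) = 613/51 - 8359/9963 = 1893670/169371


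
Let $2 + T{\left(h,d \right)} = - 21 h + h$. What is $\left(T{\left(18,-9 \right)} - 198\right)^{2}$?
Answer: $313600$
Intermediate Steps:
$T{\left(h,d \right)} = -2 - 20 h$ ($T{\left(h,d \right)} = -2 + \left(- 21 h + h\right) = -2 - 20 h$)
$\left(T{\left(18,-9 \right)} - 198\right)^{2} = \left(\left(-2 - 360\right) - 198\right)^{2} = \left(-362 - 198\right)^{2} = \left(-560\right)^{2} = 313600$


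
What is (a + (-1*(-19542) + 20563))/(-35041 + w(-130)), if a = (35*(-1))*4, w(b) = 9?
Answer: -39965/35032 ≈ -1.1408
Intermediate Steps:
a = -140 (a = -35*4 = -140)
(a + (-1*(-19542) + 20563))/(-35041 + w(-130)) = (-140 + (-1*(-19542) + 20563))/(-35041 + 9) = (-140 + (19542 + 20563))/(-35032) = (-140 + 40105)*(-1/35032) = 39965*(-1/35032) = -39965/35032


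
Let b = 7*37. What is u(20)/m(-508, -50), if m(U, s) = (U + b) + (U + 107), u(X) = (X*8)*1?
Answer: -16/65 ≈ -0.24615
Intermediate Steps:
b = 259
u(X) = 8*X (u(X) = (8*X)*1 = 8*X)
m(U, s) = 366 + 2*U (m(U, s) = (U + 259) + (U + 107) = (259 + U) + (107 + U) = 366 + 2*U)
u(20)/m(-508, -50) = (8*20)/(366 + 2*(-508)) = 160/(366 - 1016) = 160/(-650) = 160*(-1/650) = -16/65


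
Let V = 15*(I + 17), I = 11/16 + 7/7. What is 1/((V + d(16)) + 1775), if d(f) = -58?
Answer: 16/31957 ≈ 0.00050067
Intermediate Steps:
I = 27/16 (I = 11*(1/16) + 7*(⅐) = 11/16 + 1 = 27/16 ≈ 1.6875)
V = 4485/16 (V = 15*(27/16 + 17) = 15*(299/16) = 4485/16 ≈ 280.31)
1/((V + d(16)) + 1775) = 1/((4485/16 - 58) + 1775) = 1/(3557/16 + 1775) = 1/(31957/16) = 16/31957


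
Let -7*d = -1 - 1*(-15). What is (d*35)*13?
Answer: -910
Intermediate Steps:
d = -2 (d = -(-1 - 1*(-15))/7 = -(-1 + 15)/7 = -1/7*14 = -2)
(d*35)*13 = -2*35*13 = -70*13 = -910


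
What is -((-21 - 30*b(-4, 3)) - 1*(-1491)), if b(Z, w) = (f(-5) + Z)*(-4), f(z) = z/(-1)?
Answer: -1590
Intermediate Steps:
f(z) = -z (f(z) = z*(-1) = -z)
b(Z, w) = -20 - 4*Z (b(Z, w) = (-1*(-5) + Z)*(-4) = (5 + Z)*(-4) = -20 - 4*Z)
-((-21 - 30*b(-4, 3)) - 1*(-1491)) = -((-21 - 30*(-20 - 4*(-4))) - 1*(-1491)) = -((-21 - 30*(-20 + 16)) + 1491) = -((-21 - 30*(-4)) + 1491) = -((-21 + 120) + 1491) = -(99 + 1491) = -1*1590 = -1590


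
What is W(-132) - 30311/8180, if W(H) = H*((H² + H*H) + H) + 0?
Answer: -37484978471/8180 ≈ -4.5825e+6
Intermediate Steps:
W(H) = H*(H + 2*H²) (W(H) = H*((H² + H²) + H) + 0 = H*(2*H² + H) + 0 = H*(H + 2*H²) + 0 = H*(H + 2*H²))
W(-132) - 30311/8180 = (-132)²*(1 + 2*(-132)) - 30311/8180 = 17424*(1 - 264) - 30311*1/8180 = 17424*(-263) - 30311/8180 = -4582512 - 30311/8180 = -37484978471/8180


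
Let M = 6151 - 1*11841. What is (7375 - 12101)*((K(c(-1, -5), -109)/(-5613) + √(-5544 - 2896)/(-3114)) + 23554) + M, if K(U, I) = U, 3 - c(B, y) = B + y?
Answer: -208283249496/1871 + 4726*I*√2110/1557 ≈ -1.1132e+8 + 139.43*I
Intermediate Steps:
c(B, y) = 3 - B - y (c(B, y) = 3 - (B + y) = 3 + (-B - y) = 3 - B - y)
M = -5690 (M = 6151 - 11841 = -5690)
(7375 - 12101)*((K(c(-1, -5), -109)/(-5613) + √(-5544 - 2896)/(-3114)) + 23554) + M = (7375 - 12101)*(((3 - 1*(-1) - 1*(-5))/(-5613) + √(-5544 - 2896)/(-3114)) + 23554) - 5690 = -4726*(((3 + 1 + 5)*(-1/5613) + √(-8440)*(-1/3114)) + 23554) - 5690 = -4726*((9*(-1/5613) + (2*I*√2110)*(-1/3114)) + 23554) - 5690 = -4726*((-3/1871 - I*√2110/1557) + 23554) - 5690 = -4726*(44069531/1871 - I*√2110/1557) - 5690 = (-208272603506/1871 + 4726*I*√2110/1557) - 5690 = -208283249496/1871 + 4726*I*√2110/1557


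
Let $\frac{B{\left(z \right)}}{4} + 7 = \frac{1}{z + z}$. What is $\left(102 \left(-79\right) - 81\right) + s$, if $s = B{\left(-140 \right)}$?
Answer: $- \frac{571691}{70} \approx -8167.0$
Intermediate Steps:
$B{\left(z \right)} = -28 + \frac{2}{z}$ ($B{\left(z \right)} = -28 + \frac{4}{z + z} = -28 + \frac{4}{2 z} = -28 + 4 \frac{1}{2 z} = -28 + \frac{2}{z}$)
$s = - \frac{1961}{70}$ ($s = -28 + \frac{2}{-140} = -28 + 2 \left(- \frac{1}{140}\right) = -28 - \frac{1}{70} = - \frac{1961}{70} \approx -28.014$)
$\left(102 \left(-79\right) - 81\right) + s = \left(102 \left(-79\right) - 81\right) - \frac{1961}{70} = \left(-8058 - 81\right) - \frac{1961}{70} = -8139 - \frac{1961}{70} = - \frac{571691}{70}$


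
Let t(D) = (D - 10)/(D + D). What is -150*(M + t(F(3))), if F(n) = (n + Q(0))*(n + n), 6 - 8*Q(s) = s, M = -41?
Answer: 18325/3 ≈ 6108.3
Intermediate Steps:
Q(s) = ¾ - s/8
F(n) = 2*n*(¾ + n) (F(n) = (n + (¾ - ⅛*0))*(n + n) = (n + (¾ + 0))*(2*n) = (n + ¾)*(2*n) = (¾ + n)*(2*n) = 2*n*(¾ + n))
t(D) = (-10 + D)/(2*D) (t(D) = (-10 + D)/((2*D)) = (-10 + D)*(1/(2*D)) = (-10 + D)/(2*D))
-150*(M + t(F(3))) = -150*(-41 + (-10 + (½)*3*(3 + 4*3))/(2*(((½)*3*(3 + 4*3))))) = -150*(-41 + (-10 + (½)*3*(3 + 12))/(2*(((½)*3*(3 + 12))))) = -150*(-41 + (-10 + (½)*3*15)/(2*(((½)*3*15)))) = -150*(-41 + (-10 + 45/2)/(2*(45/2))) = -150*(-41 + (½)*(2/45)*(25/2)) = -150*(-41 + 5/18) = -150*(-733/18) = 18325/3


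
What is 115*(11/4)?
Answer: 1265/4 ≈ 316.25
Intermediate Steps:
115*(11/4) = 1265/4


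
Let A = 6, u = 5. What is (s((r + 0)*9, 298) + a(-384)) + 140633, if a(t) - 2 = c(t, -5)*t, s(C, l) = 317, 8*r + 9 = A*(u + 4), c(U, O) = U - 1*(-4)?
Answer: 286872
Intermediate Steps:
c(U, O) = 4 + U (c(U, O) = U + 4 = 4 + U)
r = 45/8 (r = -9/8 + (6*(5 + 4))/8 = -9/8 + (6*9)/8 = -9/8 + (1/8)*54 = -9/8 + 27/4 = 45/8 ≈ 5.6250)
a(t) = 2 + t*(4 + t) (a(t) = 2 + (4 + t)*t = 2 + t*(4 + t))
(s((r + 0)*9, 298) + a(-384)) + 140633 = (317 + (2 - 384*(4 - 384))) + 140633 = (317 + (2 - 384*(-380))) + 140633 = (317 + (2 + 145920)) + 140633 = (317 + 145922) + 140633 = 146239 + 140633 = 286872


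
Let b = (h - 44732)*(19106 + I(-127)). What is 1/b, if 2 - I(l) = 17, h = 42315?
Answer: -1/46142947 ≈ -2.1672e-8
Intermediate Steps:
I(l) = -15 (I(l) = 2 - 1*17 = 2 - 17 = -15)
b = -46142947 (b = (42315 - 44732)*(19106 - 15) = -2417*19091 = -46142947)
1/b = 1/(-46142947) = -1/46142947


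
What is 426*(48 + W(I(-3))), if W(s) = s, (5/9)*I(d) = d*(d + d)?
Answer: 171252/5 ≈ 34250.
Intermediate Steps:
I(d) = 18*d²/5 (I(d) = 9*(d*(d + d))/5 = 9*(d*(2*d))/5 = 9*(2*d²)/5 = 18*d²/5)
426*(48 + W(I(-3))) = 426*(48 + (18/5)*(-3)²) = 426*(48 + (18/5)*9) = 426*(48 + 162/5) = 426*(402/5) = 171252/5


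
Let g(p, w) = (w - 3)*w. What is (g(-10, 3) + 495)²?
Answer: 245025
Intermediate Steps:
g(p, w) = w*(-3 + w) (g(p, w) = (-3 + w)*w = w*(-3 + w))
(g(-10, 3) + 495)² = (3*(-3 + 3) + 495)² = (3*0 + 495)² = (0 + 495)² = 495² = 245025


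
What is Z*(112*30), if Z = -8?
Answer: -26880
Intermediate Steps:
Z*(112*30) = -896*30 = -8*3360 = -26880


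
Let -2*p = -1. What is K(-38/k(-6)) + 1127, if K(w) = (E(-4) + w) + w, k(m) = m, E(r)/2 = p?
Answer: 3422/3 ≈ 1140.7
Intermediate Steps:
p = ½ (p = -½*(-1) = ½ ≈ 0.50000)
E(r) = 1 (E(r) = 2*(½) = 1)
K(w) = 1 + 2*w (K(w) = (1 + w) + w = 1 + 2*w)
K(-38/k(-6)) + 1127 = (1 + 2*(-38/(-6))) + 1127 = (1 + 2*(-38*(-⅙))) + 1127 = (1 + 2*(19/3)) + 1127 = (1 + 38/3) + 1127 = 41/3 + 1127 = 3422/3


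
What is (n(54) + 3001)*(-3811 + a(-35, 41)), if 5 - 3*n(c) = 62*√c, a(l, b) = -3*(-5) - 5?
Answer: -11413136 + 235662*√6 ≈ -1.0836e+7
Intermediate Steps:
a(l, b) = 10 (a(l, b) = 15 - 5 = 10)
n(c) = 5/3 - 62*√c/3
(n(54) + 3001)*(-3811 + a(-35, 41)) = ((5/3 - 62*√6) + 3001)*(-3811 + 10) = ((5/3 - 62*√6) + 3001)*(-3801) = (9008/3 - 62*√6)*(-3801) = -11413136 + 235662*√6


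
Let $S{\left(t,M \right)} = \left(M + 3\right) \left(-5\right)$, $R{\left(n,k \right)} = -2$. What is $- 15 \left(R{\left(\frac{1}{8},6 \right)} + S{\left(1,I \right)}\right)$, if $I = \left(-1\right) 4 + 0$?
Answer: $-45$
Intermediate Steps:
$I = -4$ ($I = -4 + 0 = -4$)
$S{\left(t,M \right)} = -15 - 5 M$ ($S{\left(t,M \right)} = \left(3 + M\right) \left(-5\right) = -15 - 5 M$)
$- 15 \left(R{\left(\frac{1}{8},6 \right)} + S{\left(1,I \right)}\right) = - 15 \left(-2 - -5\right) = - 15 \left(-2 + \left(-15 + 20\right)\right) = - 15 \left(-2 + 5\right) = \left(-15\right) 3 = -45$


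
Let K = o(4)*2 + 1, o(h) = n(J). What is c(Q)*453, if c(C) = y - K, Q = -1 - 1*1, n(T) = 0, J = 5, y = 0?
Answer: -453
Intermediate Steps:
o(h) = 0
Q = -2 (Q = -1 - 1 = -2)
K = 1 (K = 0*2 + 1 = 0 + 1 = 1)
c(C) = -1 (c(C) = 0 - 1*1 = 0 - 1 = -1)
c(Q)*453 = -1*453 = -453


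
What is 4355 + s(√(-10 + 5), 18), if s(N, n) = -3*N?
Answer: 4355 - 3*I*√5 ≈ 4355.0 - 6.7082*I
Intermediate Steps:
4355 + s(√(-10 + 5), 18) = 4355 - 3*√(-10 + 5) = 4355 - 3*I*√5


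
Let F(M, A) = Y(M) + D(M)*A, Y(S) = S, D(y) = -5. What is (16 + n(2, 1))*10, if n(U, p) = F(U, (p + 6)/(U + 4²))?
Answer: 1445/9 ≈ 160.56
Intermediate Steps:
F(M, A) = M - 5*A
n(U, p) = U - 5*(6 + p)/(16 + U) (n(U, p) = U - 5*(p + 6)/(U + 4²) = U - 5*(6 + p)/(U + 16) = U - 5*(6 + p)/(16 + U))
(16 + n(2, 1))*10 = (16 + (-30 - 5*1 + 2*(16 + 2))/(16 + 2))*10 = (16 + (-30 - 5 + 2*18)/18)*10 = (16 + (-30 - 5 + 36)/18)*10 = (16 + (1/18)*1)*10 = (16 + 1/18)*10 = (289/18)*10 = 1445/9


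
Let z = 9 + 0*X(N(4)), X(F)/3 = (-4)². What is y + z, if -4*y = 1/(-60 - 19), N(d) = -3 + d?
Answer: 2845/316 ≈ 9.0032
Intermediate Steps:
X(F) = 48 (X(F) = 3*(-4)² = 3*16 = 48)
y = 1/316 (y = -1/(4*(-60 - 19)) = -1/(4*(-79)) = -(-1)/(4*79) = -¼*(-1/79) = 1/316 ≈ 0.0031646)
z = 9 (z = 9 + 0*48 = 9 + 0 = 9)
y + z = 1/316 + 9 = 2845/316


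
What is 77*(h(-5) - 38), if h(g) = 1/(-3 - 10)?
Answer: -38115/13 ≈ -2931.9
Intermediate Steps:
h(g) = -1/13 (h(g) = 1/(-13) = -1/13)
77*(h(-5) - 38) = 77*(-1/13 - 38) = 77*(-495/13) = -38115/13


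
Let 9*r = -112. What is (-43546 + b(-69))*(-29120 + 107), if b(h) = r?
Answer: 3791283446/3 ≈ 1.2638e+9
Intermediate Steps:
r = -112/9 (r = (⅑)*(-112) = -112/9 ≈ -12.444)
b(h) = -112/9
(-43546 + b(-69))*(-29120 + 107) = (-43546 - 112/9)*(-29120 + 107) = -392026/9*(-29013) = 3791283446/3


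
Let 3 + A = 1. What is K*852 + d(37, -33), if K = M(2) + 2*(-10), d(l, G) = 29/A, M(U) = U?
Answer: -30701/2 ≈ -15351.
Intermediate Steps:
A = -2 (A = -3 + 1 = -2)
d(l, G) = -29/2 (d(l, G) = 29/(-2) = 29*(-1/2) = -29/2)
K = -18 (K = 2 + 2*(-10) = 2 - 20 = -18)
K*852 + d(37, -33) = -18*852 - 29/2 = -15336 - 29/2 = -30701/2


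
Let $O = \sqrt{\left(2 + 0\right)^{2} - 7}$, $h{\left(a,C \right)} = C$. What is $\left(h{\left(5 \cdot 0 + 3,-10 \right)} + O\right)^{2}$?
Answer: $\left(10 - i \sqrt{3}\right)^{2} \approx 97.0 - 34.641 i$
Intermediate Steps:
$O = i \sqrt{3}$ ($O = \sqrt{2^{2} - 7} = \sqrt{4 - 7} = \sqrt{-3} = i \sqrt{3} \approx 1.732 i$)
$\left(h{\left(5 \cdot 0 + 3,-10 \right)} + O\right)^{2} = \left(-10 + i \sqrt{3}\right)^{2}$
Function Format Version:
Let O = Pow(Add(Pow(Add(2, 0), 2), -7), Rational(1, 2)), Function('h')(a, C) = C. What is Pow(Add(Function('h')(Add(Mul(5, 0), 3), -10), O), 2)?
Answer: Pow(Add(10, Mul(-1, I, Pow(3, Rational(1, 2)))), 2) ≈ Add(97.000, Mul(-34.641, I))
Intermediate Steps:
O = Mul(I, Pow(3, Rational(1, 2))) (O = Pow(Add(Pow(2, 2), -7), Rational(1, 2)) = Pow(Add(4, -7), Rational(1, 2)) = Pow(-3, Rational(1, 2)) = Mul(I, Pow(3, Rational(1, 2))) ≈ Mul(1.7320, I))
Pow(Add(Function('h')(Add(Mul(5, 0), 3), -10), O), 2) = Pow(Add(-10, Mul(I, Pow(3, Rational(1, 2)))), 2)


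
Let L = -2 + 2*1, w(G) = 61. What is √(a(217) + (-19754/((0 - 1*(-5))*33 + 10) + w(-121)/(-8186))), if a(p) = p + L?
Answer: √174416097738/40930 ≈ 10.204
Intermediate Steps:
L = 0 (L = -2 + 2 = 0)
a(p) = p (a(p) = p + 0 = p)
√(a(217) + (-19754/((0 - 1*(-5))*33 + 10) + w(-121)/(-8186))) = √(217 + (-19754/((0 - 1*(-5))*33 + 10) + 61/(-8186))) = √(217 + (-19754/((0 + 5)*33 + 10) + 61*(-1/8186))) = √(217 + (-19754/(5*33 + 10) - 61/8186)) = √(217 + (-19754/(165 + 10) - 61/8186)) = √(217 + (-19754/175 - 61/8186)) = √(217 + (-19754*1/175 - 61/8186)) = √(217 + (-2822/25 - 61/8186)) = √(217 - 23102417/204650) = √(21306633/204650) = √174416097738/40930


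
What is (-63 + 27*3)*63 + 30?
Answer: 1164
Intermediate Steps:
(-63 + 27*3)*63 + 30 = (-63 + 81)*63 + 30 = 18*63 + 30 = 1134 + 30 = 1164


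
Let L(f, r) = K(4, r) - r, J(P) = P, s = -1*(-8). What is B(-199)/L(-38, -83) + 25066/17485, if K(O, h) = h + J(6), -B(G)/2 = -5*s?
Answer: 774598/52455 ≈ 14.767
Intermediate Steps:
s = 8
B(G) = 80 (B(G) = -(-10)*8 = -2*(-40) = 80)
K(O, h) = 6 + h (K(O, h) = h + 6 = 6 + h)
L(f, r) = 6 (L(f, r) = (6 + r) - r = 6)
B(-199)/L(-38, -83) + 25066/17485 = 80/6 + 25066/17485 = 80*(1/6) + 25066*(1/17485) = 40/3 + 25066/17485 = 774598/52455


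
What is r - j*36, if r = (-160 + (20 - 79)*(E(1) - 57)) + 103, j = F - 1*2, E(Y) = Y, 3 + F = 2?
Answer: 3355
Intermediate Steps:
F = -1 (F = -3 + 2 = -1)
j = -3 (j = -1 - 1*2 = -1 - 2 = -3)
r = 3247 (r = (-160 + (20 - 79)*(1 - 57)) + 103 = (-160 - 59*(-56)) + 103 = (-160 + 3304) + 103 = 3144 + 103 = 3247)
r - j*36 = 3247 - (-3)*36 = 3247 - 1*(-108) = 3247 + 108 = 3355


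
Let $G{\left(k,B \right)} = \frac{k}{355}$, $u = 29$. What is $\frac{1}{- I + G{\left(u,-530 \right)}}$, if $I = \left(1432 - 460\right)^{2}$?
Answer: $- \frac{355}{335398291} \approx -1.0584 \cdot 10^{-6}$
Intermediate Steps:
$G{\left(k,B \right)} = \frac{k}{355}$ ($G{\left(k,B \right)} = k \frac{1}{355} = \frac{k}{355}$)
$I = 944784$ ($I = 972^{2} = 944784$)
$\frac{1}{- I + G{\left(u,-530 \right)}} = \frac{1}{\left(-1\right) 944784 + \frac{1}{355} \cdot 29} = \frac{1}{-944784 + \frac{29}{355}} = \frac{1}{- \frac{335398291}{355}} = - \frac{355}{335398291}$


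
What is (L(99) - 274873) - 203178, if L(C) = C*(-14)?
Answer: -479437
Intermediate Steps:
L(C) = -14*C
(L(99) - 274873) - 203178 = (-14*99 - 274873) - 203178 = (-1386 - 274873) - 203178 = -276259 - 203178 = -479437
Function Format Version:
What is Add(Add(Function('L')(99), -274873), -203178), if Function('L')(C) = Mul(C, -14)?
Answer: -479437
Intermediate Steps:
Function('L')(C) = Mul(-14, C)
Add(Add(Function('L')(99), -274873), -203178) = Add(Add(Mul(-14, 99), -274873), -203178) = Add(Add(-1386, -274873), -203178) = Add(-276259, -203178) = -479437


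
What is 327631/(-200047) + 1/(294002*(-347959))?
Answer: -33516861612436305/20464936513770146 ≈ -1.6378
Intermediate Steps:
327631/(-200047) + 1/(294002*(-347959)) = 327631*(-1/200047) + (1/294002)*(-1/347959) = -327631/200047 - 1/102300641918 = -33516861612436305/20464936513770146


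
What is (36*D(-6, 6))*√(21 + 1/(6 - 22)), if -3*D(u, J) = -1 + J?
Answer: -15*√335 ≈ -274.54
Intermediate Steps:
D(u, J) = ⅓ - J/3 (D(u, J) = -(-1 + J)/3 = ⅓ - J/3)
(36*D(-6, 6))*√(21 + 1/(6 - 22)) = (36*(⅓ - ⅓*6))*√(21 + 1/(6 - 22)) = (36*(⅓ - 2))*√(21 + 1/(-16)) = (36*(-5/3))*√(21 - 1/16) = -15*√335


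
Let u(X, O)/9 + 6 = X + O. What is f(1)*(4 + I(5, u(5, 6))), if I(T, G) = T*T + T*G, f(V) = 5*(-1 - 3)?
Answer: -5080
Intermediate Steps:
f(V) = -20 (f(V) = 5*(-4) = -20)
u(X, O) = -54 + 9*O + 9*X (u(X, O) = -54 + 9*(X + O) = -54 + 9*(O + X) = -54 + (9*O + 9*X) = -54 + 9*O + 9*X)
I(T, G) = T² + G*T
f(1)*(4 + I(5, u(5, 6))) = -20*(4 + 5*((-54 + 9*6 + 9*5) + 5)) = -20*(4 + 5*((-54 + 54 + 45) + 5)) = -20*(4 + 5*(45 + 5)) = -20*(4 + 5*50) = -20*(4 + 250) = -20*254 = -5080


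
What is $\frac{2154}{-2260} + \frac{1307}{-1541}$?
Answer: $- \frac{3136567}{1741330} \approx -1.8012$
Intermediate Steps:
$\frac{2154}{-2260} + \frac{1307}{-1541} = 2154 \left(- \frac{1}{2260}\right) + 1307 \left(- \frac{1}{1541}\right) = - \frac{1077}{1130} - \frac{1307}{1541} = - \frac{3136567}{1741330}$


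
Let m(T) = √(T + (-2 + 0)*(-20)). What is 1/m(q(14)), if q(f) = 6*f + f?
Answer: √138/138 ≈ 0.085126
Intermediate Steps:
q(f) = 7*f
m(T) = √(40 + T) (m(T) = √(T - 2*(-20)) = √(T + 40) = √(40 + T))
1/m(q(14)) = 1/(√(40 + 7*14)) = 1/(√(40 + 98)) = 1/(√138) = √138/138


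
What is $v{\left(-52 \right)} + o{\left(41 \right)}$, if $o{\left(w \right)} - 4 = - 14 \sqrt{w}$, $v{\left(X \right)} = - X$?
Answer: $56 - 14 \sqrt{41} \approx -33.644$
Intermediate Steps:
$o{\left(w \right)} = 4 - 14 \sqrt{w}$
$v{\left(-52 \right)} + o{\left(41 \right)} = \left(-1\right) \left(-52\right) + \left(4 - 14 \sqrt{41}\right) = 52 + \left(4 - 14 \sqrt{41}\right) = 56 - 14 \sqrt{41}$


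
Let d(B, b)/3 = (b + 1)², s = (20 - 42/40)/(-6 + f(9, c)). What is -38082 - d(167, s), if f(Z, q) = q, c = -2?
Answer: -975043083/25600 ≈ -38088.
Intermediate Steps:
s = -379/160 (s = (20 - 42/40)/(-6 - 2) = (20 - 42*1/40)/(-8) = (20 - 21/20)*(-⅛) = (379/20)*(-⅛) = -379/160 ≈ -2.3688)
d(B, b) = 3*(1 + b)² (d(B, b) = 3*(b + 1)² = 3*(1 + b)²)
-38082 - d(167, s) = -38082 - 3*(1 - 379/160)² = -38082 - 3*(-219/160)² = -38082 - 3*47961/25600 = -38082 - 1*143883/25600 = -38082 - 143883/25600 = -975043083/25600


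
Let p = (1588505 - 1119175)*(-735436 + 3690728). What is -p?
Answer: -1387007194360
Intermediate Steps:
p = 1387007194360 (p = 469330*2955292 = 1387007194360)
-p = -1*1387007194360 = -1387007194360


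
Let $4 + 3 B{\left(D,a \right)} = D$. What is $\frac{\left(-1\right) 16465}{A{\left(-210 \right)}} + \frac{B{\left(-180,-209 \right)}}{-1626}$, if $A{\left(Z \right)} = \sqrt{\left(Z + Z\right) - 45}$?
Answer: $\frac{92}{2439} + \frac{3293 i \sqrt{465}}{93} \approx 0.03772 + 763.55 i$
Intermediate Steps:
$A{\left(Z \right)} = \sqrt{-45 + 2 Z}$ ($A{\left(Z \right)} = \sqrt{2 Z - 45} = \sqrt{-45 + 2 Z}$)
$B{\left(D,a \right)} = - \frac{4}{3} + \frac{D}{3}$
$\frac{\left(-1\right) 16465}{A{\left(-210 \right)}} + \frac{B{\left(-180,-209 \right)}}{-1626} = \frac{\left(-1\right) 16465}{\sqrt{-45 + 2 \left(-210\right)}} + \frac{- \frac{4}{3} + \frac{1}{3} \left(-180\right)}{-1626} = - \frac{16465}{\sqrt{-45 - 420}} + \left(- \frac{4}{3} - 60\right) \left(- \frac{1}{1626}\right) = - \frac{16465}{\sqrt{-465}} - - \frac{92}{2439} = - \frac{16465}{i \sqrt{465}} + \frac{92}{2439} = - 16465 \left(- \frac{i \sqrt{465}}{465}\right) + \frac{92}{2439} = \frac{3293 i \sqrt{465}}{93} + \frac{92}{2439} = \frac{92}{2439} + \frac{3293 i \sqrt{465}}{93}$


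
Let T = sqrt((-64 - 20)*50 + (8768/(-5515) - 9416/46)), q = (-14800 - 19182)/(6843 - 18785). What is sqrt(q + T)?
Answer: sqrt(1632347869198025525 + 9044769233290*I*sqrt(17723902299745))/757391495 ≈ 5.8858 + 5.6389*I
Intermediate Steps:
q = 16991/5971 (q = -33982/(-11942) = -33982*(-1/11942) = 16991/5971 ≈ 2.8456)
T = 2*I*sqrt(17723902299745)/126845 (T = sqrt(-84*50 + (8768*(-1/5515) - 9416*1/46)) = sqrt(-4200 + (-8768/5515 - 4708/23)) = sqrt(-4200 - 26166284/126845) = sqrt(-558915284/126845) = 2*I*sqrt(17723902299745)/126845 ≈ 66.38*I)
sqrt(q + T) = sqrt(16991/5971 + 2*I*sqrt(17723902299745)/126845)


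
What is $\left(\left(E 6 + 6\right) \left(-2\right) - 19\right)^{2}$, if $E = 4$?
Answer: $6241$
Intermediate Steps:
$\left(\left(E 6 + 6\right) \left(-2\right) - 19\right)^{2} = \left(\left(4 \cdot 6 + 6\right) \left(-2\right) - 19\right)^{2} = \left(\left(24 + 6\right) \left(-2\right) - 19\right)^{2} = \left(30 \left(-2\right) - 19\right)^{2} = \left(-60 - 19\right)^{2} = \left(-79\right)^{2} = 6241$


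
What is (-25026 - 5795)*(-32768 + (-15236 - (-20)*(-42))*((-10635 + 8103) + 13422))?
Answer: 5396769674968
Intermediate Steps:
(-25026 - 5795)*(-32768 + (-15236 - (-20)*(-42))*((-10635 + 8103) + 13422)) = -30821*(-32768 + (-15236 - 20*42)*(-2532 + 13422)) = -30821*(-32768 + (-15236 - 840)*10890) = -30821*(-32768 - 16076*10890) = -30821*(-32768 - 175067640) = -30821*(-175100408) = 5396769674968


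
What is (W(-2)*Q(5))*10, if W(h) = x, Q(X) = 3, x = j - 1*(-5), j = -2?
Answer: 90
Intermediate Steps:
x = 3 (x = -2 - 1*(-5) = -2 + 5 = 3)
W(h) = 3
(W(-2)*Q(5))*10 = (3*3)*10 = 9*10 = 90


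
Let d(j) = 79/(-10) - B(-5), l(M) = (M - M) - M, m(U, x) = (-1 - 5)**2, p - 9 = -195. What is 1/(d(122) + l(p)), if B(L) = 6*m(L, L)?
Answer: -10/379 ≈ -0.026385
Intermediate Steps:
p = -186 (p = 9 - 195 = -186)
m(U, x) = 36 (m(U, x) = (-6)**2 = 36)
l(M) = -M (l(M) = 0 - M = -M)
B(L) = 216 (B(L) = 6*36 = 216)
d(j) = -2239/10 (d(j) = 79/(-10) - 1*216 = 79*(-1/10) - 216 = -79/10 - 216 = -2239/10)
1/(d(122) + l(p)) = 1/(-2239/10 - 1*(-186)) = 1/(-2239/10 + 186) = 1/(-379/10) = -10/379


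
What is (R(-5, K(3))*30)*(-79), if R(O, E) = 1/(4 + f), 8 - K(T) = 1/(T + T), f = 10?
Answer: -1185/7 ≈ -169.29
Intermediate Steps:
K(T) = 8 - 1/(2*T) (K(T) = 8 - 1/(T + T) = 8 - 1/(2*T))
R(O, E) = 1/14 (R(O, E) = 1/(4 + 10) = 1/14)
(R(-5, K(3))*30)*(-79) = ((1/14)*30)*(-79) = (15/7)*(-79) = -1185/7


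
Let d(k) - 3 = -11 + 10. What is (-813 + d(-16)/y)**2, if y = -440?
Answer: 31991257321/48400 ≈ 6.6098e+5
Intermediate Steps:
d(k) = 2 (d(k) = 3 + (-11 + 10) = 3 - 1 = 2)
(-813 + d(-16)/y)**2 = (-813 + 2/(-440))**2 = (-813 + 2*(-1/440))**2 = (-813 - 1/220)**2 = (-178861/220)**2 = 31991257321/48400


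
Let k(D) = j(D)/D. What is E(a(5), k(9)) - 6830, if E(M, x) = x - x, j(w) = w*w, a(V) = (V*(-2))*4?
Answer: -6830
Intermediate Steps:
a(V) = -8*V (a(V) = -2*V*4 = -8*V)
j(w) = w²
k(D) = D (k(D) = D²/D = D)
E(M, x) = 0
E(a(5), k(9)) - 6830 = 0 - 6830 = -6830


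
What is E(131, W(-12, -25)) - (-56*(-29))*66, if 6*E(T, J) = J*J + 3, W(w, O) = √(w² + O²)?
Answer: -321166/3 ≈ -1.0706e+5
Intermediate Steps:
W(w, O) = √(O² + w²)
E(T, J) = ½ + J²/6 (E(T, J) = (J*J + 3)/6 = (J² + 3)/6 = (3 + J²)/6 = ½ + J²/6)
E(131, W(-12, -25)) - (-56*(-29))*66 = (½ + (√((-25)² + (-12)²))²/6) - (-56*(-29))*66 = (½ + (√(625 + 144))²/6) - 1624*66 = (½ + (√769)²/6) - 1*107184 = (½ + (⅙)*769) - 107184 = (½ + 769/6) - 107184 = 386/3 - 107184 = -321166/3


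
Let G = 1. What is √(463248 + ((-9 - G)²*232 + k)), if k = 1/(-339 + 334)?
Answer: √12161195/5 ≈ 697.46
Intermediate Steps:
k = -⅕ (k = 1/(-5) = -⅕ ≈ -0.20000)
√(463248 + ((-9 - G)²*232 + k)) = √(463248 + ((-9 - 1*1)²*232 - ⅕)) = √(463248 + ((-9 - 1)²*232 - ⅕)) = √(463248 + ((-10)²*232 - ⅕)) = √(463248 + (100*232 - ⅕)) = √(463248 + (23200 - ⅕)) = √(463248 + 115999/5) = √(2432239/5) = √12161195/5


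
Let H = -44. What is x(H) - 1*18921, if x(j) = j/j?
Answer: -18920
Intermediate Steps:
x(j) = 1
x(H) - 1*18921 = 1 - 1*18921 = 1 - 18921 = -18920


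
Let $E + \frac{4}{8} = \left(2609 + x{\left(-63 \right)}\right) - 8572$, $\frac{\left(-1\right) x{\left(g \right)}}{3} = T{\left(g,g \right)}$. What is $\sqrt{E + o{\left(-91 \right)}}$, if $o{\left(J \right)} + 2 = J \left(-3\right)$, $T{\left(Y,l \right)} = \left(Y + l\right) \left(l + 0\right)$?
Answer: $\frac{3 i \sqrt{13114}}{2} \approx 171.77 i$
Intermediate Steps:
$T{\left(Y,l \right)} = l \left(Y + l\right)$ ($T{\left(Y,l \right)} = \left(Y + l\right) l = l \left(Y + l\right)$)
$x{\left(g \right)} = - 6 g^{2}$ ($x{\left(g \right)} = - 3 g \left(g + g\right) = - 3 g 2 g = - 3 \cdot 2 g^{2} = - 6 g^{2}$)
$o{\left(J \right)} = -2 - 3 J$ ($o{\left(J \right)} = -2 + J \left(-3\right) = -2 - 3 J$)
$E = - \frac{59555}{2}$ ($E = - \frac{1}{2} + \left(\left(2609 - 6 \left(-63\right)^{2}\right) - 8572\right) = - \frac{1}{2} + \left(\left(2609 - 23814\right) - 8572\right) = - \frac{1}{2} - 29777 = - \frac{59555}{2} \approx -29778.0$)
$\sqrt{E + o{\left(-91 \right)}} = \sqrt{- \frac{59555}{2} - -271} = \sqrt{- \frac{59555}{2} + \left(-2 + 273\right)} = \sqrt{- \frac{59555}{2} + 271} = \sqrt{- \frac{59013}{2}} = \frac{3 i \sqrt{13114}}{2}$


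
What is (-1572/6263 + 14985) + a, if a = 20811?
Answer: 224188776/6263 ≈ 35796.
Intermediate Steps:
(-1572/6263 + 14985) + a = (-1572/6263 + 14985) + 20811 = 93849483/6263 + 20811 = 224188776/6263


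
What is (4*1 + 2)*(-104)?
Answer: -624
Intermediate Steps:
(4*1 + 2)*(-104) = (4 + 2)*(-104) = 6*(-104) = -624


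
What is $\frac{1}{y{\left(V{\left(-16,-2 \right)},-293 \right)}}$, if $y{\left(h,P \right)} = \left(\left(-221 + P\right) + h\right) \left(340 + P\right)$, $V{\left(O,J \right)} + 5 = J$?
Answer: $- \frac{1}{24487} \approx -4.0838 \cdot 10^{-5}$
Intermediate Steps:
$V{\left(O,J \right)} = -5 + J$
$y{\left(h,P \right)} = \left(340 + P\right) \left(-221 + P + h\right)$ ($y{\left(h,P \right)} = \left(-221 + P + h\right) \left(340 + P\right) = \left(340 + P\right) \left(-221 + P + h\right)$)
$\frac{1}{y{\left(V{\left(-16,-2 \right)},-293 \right)}} = \frac{1}{-75140 + \left(-293\right)^{2} + 119 \left(-293\right) + 340 \left(-5 - 2\right) - 293 \left(-5 - 2\right)} = \frac{1}{-75140 + 85849 - 34867 + 340 \left(-7\right) - -2051} = \frac{1}{-75140 + 85849 - 34867 - 2380 + 2051} = \frac{1}{-24487} = - \frac{1}{24487}$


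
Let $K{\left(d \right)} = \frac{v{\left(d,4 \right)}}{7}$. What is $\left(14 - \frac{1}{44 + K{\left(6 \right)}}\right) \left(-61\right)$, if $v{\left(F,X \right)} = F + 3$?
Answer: $- \frac{270291}{317} \approx -852.65$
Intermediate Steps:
$v{\left(F,X \right)} = 3 + F$
$K{\left(d \right)} = \frac{3}{7} + \frac{d}{7}$ ($K{\left(d \right)} = \frac{3 + d}{7} = \left(3 + d\right) \frac{1}{7} = \frac{3}{7} + \frac{d}{7}$)
$\left(14 - \frac{1}{44 + K{\left(6 \right)}}\right) \left(-61\right) = \left(14 - \frac{1}{44 + \left(\frac{3}{7} + \frac{1}{7} \cdot 6\right)}\right) \left(-61\right) = \left(14 - \frac{1}{44 + \left(\frac{3}{7} + \frac{6}{7}\right)}\right) \left(-61\right) = \left(14 - \frac{1}{44 + \frac{9}{7}}\right) \left(-61\right) = \left(14 - \frac{1}{\frac{317}{7}}\right) \left(-61\right) = \left(14 - \frac{7}{317}\right) \left(-61\right) = \frac{4431}{317} \left(-61\right) = - \frac{270291}{317}$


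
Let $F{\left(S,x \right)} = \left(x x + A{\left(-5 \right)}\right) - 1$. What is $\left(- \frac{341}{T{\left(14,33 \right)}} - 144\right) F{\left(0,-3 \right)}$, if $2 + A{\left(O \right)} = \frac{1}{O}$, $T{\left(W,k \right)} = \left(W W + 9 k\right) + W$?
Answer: $- \frac{2127121}{2535} \approx -839.1$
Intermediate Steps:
$T{\left(W,k \right)} = W + W^{2} + 9 k$ ($T{\left(W,k \right)} = \left(W^{2} + 9 k\right) + W = W + W^{2} + 9 k$)
$A{\left(O \right)} = -2 + \frac{1}{O}$
$F{\left(S,x \right)} = - \frac{16}{5} + x^{2}$ ($F{\left(S,x \right)} = \left(x x - \left(2 - \frac{1}{-5}\right)\right) - 1 = \left(x^{2} - \frac{11}{5}\right) - 1 = \left(- \frac{11}{5} + x^{2}\right) - 1 = - \frac{16}{5} + x^{2}$)
$\left(- \frac{341}{T{\left(14,33 \right)}} - 144\right) F{\left(0,-3 \right)} = \left(- \frac{341}{14 + 14^{2} + 9 \cdot 33} - 144\right) \left(- \frac{16}{5} + \left(-3\right)^{2}\right) = \left(- \frac{341}{14 + 196 + 297} - 144\right) \left(- \frac{16}{5} + 9\right) = \left(- \frac{341}{507} - 144\right) \frac{29}{5} = \left(- \frac{73349}{507}\right) \frac{29}{5} = - \frac{2127121}{2535}$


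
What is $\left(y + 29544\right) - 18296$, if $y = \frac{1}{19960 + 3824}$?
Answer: $\frac{267522433}{23784} \approx 11248.0$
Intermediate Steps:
$y = \frac{1}{23784} \approx 4.2045 \cdot 10^{-5}$
$\left(y + 29544\right) - 18296 = \left(\frac{1}{23784} + 29544\right) - 18296 = \frac{702674497}{23784} - 18296 = \frac{267522433}{23784}$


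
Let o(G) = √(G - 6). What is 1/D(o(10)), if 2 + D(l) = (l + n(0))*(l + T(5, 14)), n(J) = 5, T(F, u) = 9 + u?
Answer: 1/173 ≈ 0.0057803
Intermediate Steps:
o(G) = √(-6 + G)
D(l) = -2 + (5 + l)*(23 + l) (D(l) = -2 + (l + 5)*(l + (9 + 14)) = -2 + (5 + l)*(l + 23) = -2 + (5 + l)*(23 + l))
1/D(o(10)) = 1/(113 + (√(-6 + 10))² + 28*√(-6 + 10)) = 1/(113 + (√4)² + 28*√4) = 1/(113 + 2² + 28*2) = 1/(113 + 4 + 56) = 1/173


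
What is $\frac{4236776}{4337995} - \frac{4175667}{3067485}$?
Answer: $- \frac{341185049287}{887115639505} \approx -0.3846$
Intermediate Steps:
$\frac{4236776}{4337995} - \frac{4175667}{3067485} = 4236776 \cdot \frac{1}{4337995} - \frac{1391889}{1022495} = \frac{4236776}{4337995} - \frac{1391889}{1022495} = - \frac{341185049287}{887115639505}$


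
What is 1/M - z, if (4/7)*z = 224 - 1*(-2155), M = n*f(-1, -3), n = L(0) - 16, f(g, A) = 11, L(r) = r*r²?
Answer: -732733/176 ≈ -4163.3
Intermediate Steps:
L(r) = r³
n = -16 (n = 0³ - 16 = 0 - 16 = -16)
M = -176 (M = -16*11 = -176)
z = 16653/4 (z = 7*(224 - 1*(-2155))/4 = 7*(224 + 2155)/4 = (7/4)*2379 = 16653/4 ≈ 4163.3)
1/M - z = 1/(-176) - 1*16653/4 = -1/176 - 16653/4 = -732733/176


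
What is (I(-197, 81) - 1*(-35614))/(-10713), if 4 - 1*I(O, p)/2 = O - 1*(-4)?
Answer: -36008/10713 ≈ -3.3611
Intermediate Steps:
I(O, p) = -2*O (I(O, p) = 8 - 2*(O - 1*(-4)) = 8 - 2*(O + 4) = 8 - 2*(4 + O) = 8 + (-8 - 2*O) = -2*O)
(I(-197, 81) - 1*(-35614))/(-10713) = (-2*(-197) - 1*(-35614))/(-10713) = (394 + 35614)*(-1/10713) = 36008*(-1/10713) = -36008/10713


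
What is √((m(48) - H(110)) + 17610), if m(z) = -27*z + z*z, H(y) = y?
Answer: 2*√4627 ≈ 136.04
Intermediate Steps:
m(z) = z² - 27*z (m(z) = -27*z + z² = z² - 27*z)
√((m(48) - H(110)) + 17610) = √((48*(-27 + 48) - 1*110) + 17610) = √((48*21 - 110) + 17610) = √((1008 - 110) + 17610) = √(898 + 17610) = √18508 = 2*√4627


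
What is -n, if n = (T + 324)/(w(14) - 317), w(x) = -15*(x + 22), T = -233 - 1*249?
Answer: -158/857 ≈ -0.18436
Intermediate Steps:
T = -482 (T = -233 - 249 = -482)
w(x) = -330 - 15*x (w(x) = -15*(22 + x) = -330 - 15*x)
n = 158/857 (n = (-482 + 324)/((-330 - 15*14) - 317) = -158/((-330 - 210) - 317) = -158/(-540 - 317) = -158/(-857) = -158*(-1/857) = 158/857 ≈ 0.18436)
-n = -1*158/857 = -158/857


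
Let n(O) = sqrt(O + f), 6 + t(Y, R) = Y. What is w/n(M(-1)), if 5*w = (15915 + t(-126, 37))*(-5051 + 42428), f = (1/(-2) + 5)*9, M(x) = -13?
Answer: 589921191*sqrt(110)/275 ≈ 2.2499e+7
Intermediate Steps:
t(Y, R) = -6 + Y
f = 81/2 (f = (-1/2 + 5)*9 = (9/2)*9 = 81/2 ≈ 40.500)
n(O) = sqrt(81/2 + O) (n(O) = sqrt(O + 81/2) = sqrt(81/2 + O))
w = 589921191/5 (w = ((15915 + (-6 - 126))*(-5051 + 42428))/5 = ((15915 - 132)*37377)/5 = (15783*37377)/5 = (1/5)*589921191 = 589921191/5 ≈ 1.1798e+8)
w/n(M(-1)) = 589921191/(5*((sqrt(162 + 4*(-13))/2))) = 589921191/(5*((sqrt(162 - 52)/2))) = 589921191/(5*((sqrt(110)/2))) = 589921191*(sqrt(110)/55)/5 = 589921191*sqrt(110)/275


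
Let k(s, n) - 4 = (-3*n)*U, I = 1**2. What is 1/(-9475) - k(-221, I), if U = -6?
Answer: -208451/9475 ≈ -22.000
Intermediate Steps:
I = 1
k(s, n) = 4 + 18*n (k(s, n) = 4 - 3*n*(-6) = 4 + 18*n)
1/(-9475) - k(-221, I) = 1/(-9475) - (4 + 18*1) = -1/9475 - (4 + 18) = -1/9475 - 1*22 = -1/9475 - 22 = -208451/9475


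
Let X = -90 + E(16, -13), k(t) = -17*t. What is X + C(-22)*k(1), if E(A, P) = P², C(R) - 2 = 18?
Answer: -261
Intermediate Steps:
C(R) = 20 (C(R) = 2 + 18 = 20)
X = 79 (X = -90 + (-13)² = -90 + 169 = 79)
X + C(-22)*k(1) = 79 + 20*(-17*1) = 79 + 20*(-17) = 79 - 340 = -261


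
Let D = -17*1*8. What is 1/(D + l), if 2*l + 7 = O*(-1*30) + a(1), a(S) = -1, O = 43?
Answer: -1/785 ≈ -0.0012739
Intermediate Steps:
D = -136 (D = -17*8 = -136)
l = -649 (l = -7/2 + (43*(-1*30) - 1)/2 = -7/2 + (43*(-30) - 1)/2 = -7/2 + (-1290 - 1)/2 = -7/2 + (1/2)*(-1291) = -7/2 - 1291/2 = -649)
1/(D + l) = 1/(-136 - 649) = 1/(-785) = -1/785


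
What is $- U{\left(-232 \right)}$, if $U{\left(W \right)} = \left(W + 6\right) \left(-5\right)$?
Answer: $-1130$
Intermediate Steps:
$U{\left(W \right)} = -30 - 5 W$ ($U{\left(W \right)} = \left(6 + W\right) \left(-5\right) = -30 - 5 W$)
$- U{\left(-232 \right)} = - (-30 - -1160) = - (-30 + 1160) = \left(-1\right) 1130 = -1130$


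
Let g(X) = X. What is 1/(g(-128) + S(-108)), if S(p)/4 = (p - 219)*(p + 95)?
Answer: 1/16876 ≈ 5.9256e-5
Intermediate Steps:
S(p) = 4*(-219 + p)*(95 + p) (S(p) = 4*((p - 219)*(p + 95)) = 4*((-219 + p)*(95 + p)) = 4*(-219 + p)*(95 + p))
1/(g(-128) + S(-108)) = 1/(-128 + (-83220 - 496*(-108) + 4*(-108)²)) = 1/(-128 + (-83220 + 53568 + 4*11664)) = 1/(-128 + (-83220 + 53568 + 46656)) = 1/(-128 + 17004) = 1/16876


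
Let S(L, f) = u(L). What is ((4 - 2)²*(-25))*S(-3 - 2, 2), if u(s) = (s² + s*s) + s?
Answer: -4500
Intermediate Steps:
u(s) = s + 2*s² (u(s) = (s² + s²) + s = 2*s² + s = s + 2*s²)
S(L, f) = L*(1 + 2*L)
((4 - 2)²*(-25))*S(-3 - 2, 2) = ((4 - 2)²*(-25))*((-3 - 2)*(1 + 2*(-3 - 2))) = (2²*(-25))*(-5*(1 + 2*(-5))) = (4*(-25))*(-5*(1 - 10)) = -(-500)*(-9) = -100*45 = -4500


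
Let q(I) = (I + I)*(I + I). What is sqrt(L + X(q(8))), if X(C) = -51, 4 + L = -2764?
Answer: I*sqrt(2819) ≈ 53.094*I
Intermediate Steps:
q(I) = 4*I**2 (q(I) = (2*I)*(2*I) = 4*I**2)
L = -2768 (L = -4 - 2764 = -2768)
sqrt(L + X(q(8))) = sqrt(-2768 - 51) = sqrt(-2819) = I*sqrt(2819)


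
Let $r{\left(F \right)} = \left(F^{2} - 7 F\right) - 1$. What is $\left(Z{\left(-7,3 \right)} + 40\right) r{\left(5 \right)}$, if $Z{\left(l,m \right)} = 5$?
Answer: $-495$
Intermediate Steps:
$r{\left(F \right)} = -1 + F^{2} - 7 F$
$\left(Z{\left(-7,3 \right)} + 40\right) r{\left(5 \right)} = \left(5 + 40\right) \left(-1 + 5^{2} - 35\right) = 45 \left(-1 + 25 - 35\right) = 45 \left(-11\right) = -495$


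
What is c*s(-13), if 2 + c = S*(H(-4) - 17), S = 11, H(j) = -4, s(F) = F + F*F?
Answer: -36348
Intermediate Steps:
s(F) = F + F**2
c = -233 (c = -2 + 11*(-4 - 17) = -2 + 11*(-21) = -2 - 231 = -233)
c*s(-13) = -(-3029)*(1 - 13) = -(-3029)*(-12) = -233*156 = -36348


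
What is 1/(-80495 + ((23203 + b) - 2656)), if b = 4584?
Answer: -1/55364 ≈ -1.8062e-5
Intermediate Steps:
1/(-80495 + ((23203 + b) - 2656)) = 1/(-80495 + ((23203 + 4584) - 2656)) = 1/(-80495 + (27787 - 2656)) = 1/(-80495 + 25131) = 1/(-55364) = -1/55364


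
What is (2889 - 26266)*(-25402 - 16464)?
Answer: 978701482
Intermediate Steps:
(2889 - 26266)*(-25402 - 16464) = -23377*(-41866) = 978701482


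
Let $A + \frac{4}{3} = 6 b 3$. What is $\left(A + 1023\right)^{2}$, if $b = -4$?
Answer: $\frac{8116801}{9} \approx 9.0187 \cdot 10^{5}$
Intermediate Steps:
$A = - \frac{220}{3}$ ($A = - \frac{4}{3} + 6 \left(-4\right) 3 = - \frac{4}{3} - 72 = - \frac{220}{3} \approx -73.333$)
$\left(A + 1023\right)^{2} = \left(- \frac{220}{3} + 1023\right)^{2} = \left(\frac{2849}{3}\right)^{2} = \frac{8116801}{9}$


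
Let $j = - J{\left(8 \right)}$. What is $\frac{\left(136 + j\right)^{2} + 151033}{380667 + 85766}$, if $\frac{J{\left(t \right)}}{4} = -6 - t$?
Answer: $\frac{187897}{466433} \approx 0.40284$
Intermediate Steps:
$J{\left(t \right)} = -24 - 4 t$ ($J{\left(t \right)} = 4 \left(-6 - t\right) = -24 - 4 t$)
$j = 56$ ($j = - (-24 - 32) = \left(-1\right) \left(-56\right) = 56$)
$\frac{\left(136 + j\right)^{2} + 151033}{380667 + 85766} = \frac{\left(136 + 56\right)^{2} + 151033}{380667 + 85766} = \frac{192^{2} + 151033}{466433} = \left(36864 + 151033\right) \frac{1}{466433} = 187897 \cdot \frac{1}{466433} = \frac{187897}{466433}$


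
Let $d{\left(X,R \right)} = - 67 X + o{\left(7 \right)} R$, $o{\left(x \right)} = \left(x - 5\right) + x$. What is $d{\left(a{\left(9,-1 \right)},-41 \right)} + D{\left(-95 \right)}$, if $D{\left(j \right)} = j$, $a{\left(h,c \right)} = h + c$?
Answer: $-1000$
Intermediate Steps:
$o{\left(x \right)} = -5 + 2 x$ ($o{\left(x \right)} = \left(-5 + x\right) + x = -5 + 2 x$)
$a{\left(h,c \right)} = c + h$
$d{\left(X,R \right)} = - 67 X + 9 R$ ($d{\left(X,R \right)} = - 67 X + \left(-5 + 2 \cdot 7\right) R = - 67 X + \left(-5 + 14\right) R = - 67 X + 9 R$)
$d{\left(a{\left(9,-1 \right)},-41 \right)} + D{\left(-95 \right)} = \left(- 67 \left(-1 + 9\right) + 9 \left(-41\right)\right) - 95 = \left(\left(-67\right) 8 - 369\right) - 95 = \left(-536 - 369\right) - 95 = -905 - 95 = -1000$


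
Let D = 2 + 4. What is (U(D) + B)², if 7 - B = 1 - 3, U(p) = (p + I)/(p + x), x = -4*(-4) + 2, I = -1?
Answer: 48841/576 ≈ 84.793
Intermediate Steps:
x = 18 (x = 16 + 2 = 18)
D = 6
U(p) = (-1 + p)/(18 + p) (U(p) = (p - 1)/(p + 18) = (-1 + p)/(18 + p))
B = 9 (B = 7 - (1 - 3) = 7 - 1*(-2) = 7 + 2 = 9)
(U(D) + B)² = ((-1 + 6)/(18 + 6) + 9)² = (5/24 + 9)² = (221/24)² = 48841/576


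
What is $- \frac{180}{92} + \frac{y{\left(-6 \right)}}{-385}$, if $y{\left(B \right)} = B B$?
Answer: $- \frac{18153}{8855} \approx -2.05$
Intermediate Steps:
$y{\left(B \right)} = B^{2}$
$- \frac{180}{92} + \frac{y{\left(-6 \right)}}{-385} = - \frac{180}{92} + \frac{\left(-6\right)^{2}}{-385} = \left(-180\right) \frac{1}{92} + 36 \left(- \frac{1}{385}\right) = - \frac{45}{23} - \frac{36}{385} = - \frac{18153}{8855}$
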